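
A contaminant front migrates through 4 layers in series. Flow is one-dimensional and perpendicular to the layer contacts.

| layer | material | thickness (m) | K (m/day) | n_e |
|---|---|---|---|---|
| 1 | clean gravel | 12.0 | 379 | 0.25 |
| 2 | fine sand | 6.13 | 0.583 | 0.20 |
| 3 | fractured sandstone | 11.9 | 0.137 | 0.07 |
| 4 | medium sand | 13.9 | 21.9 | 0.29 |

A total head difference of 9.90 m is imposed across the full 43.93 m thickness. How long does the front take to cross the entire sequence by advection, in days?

With flow normal to the layers, continuity requires the same specific discharge q through every layer.
Σ(b_i/K_i) = 12.0/379 + 6.13/0.583 + 11.9/0.137 + 13.9/21.9 = 98.04 d.
q = Δh / Σ(b_i/K_i) = 9.90 / 98.04 = 0.1010 m/day.
In each layer the seepage velocity is v_i = q/n_i, so the layer transit time is t_i = b_i·n_i / q:
  layer 1 (clean gravel): t_1 = 12.0 × 0.25 / 0.1010 = 29.71 d
  layer 2 (fine sand): t_2 = 6.13 × 0.20 / 0.1010 = 12.14 d
  layer 3 (fractured sandstone): t_3 = 11.9 × 0.07 / 0.1010 = 8.249 d
  layer 4 (medium sand): t_4 = 13.9 × 0.29 / 0.1010 = 39.92 d
Total t = Σ t_i = 90.02 days.

90.0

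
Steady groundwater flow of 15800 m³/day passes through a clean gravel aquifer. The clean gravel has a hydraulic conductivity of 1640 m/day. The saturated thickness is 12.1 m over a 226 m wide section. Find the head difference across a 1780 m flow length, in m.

Cross-sectional area A = 226 × 12.1 = 2735 m².
From Q = K·A·i, i = Q / (K·A) = 15800 / (1640 × 2735) = 0.003523.
Head loss Δh = i · L = 0.003523 × 1780 = 6.271 m.

6.27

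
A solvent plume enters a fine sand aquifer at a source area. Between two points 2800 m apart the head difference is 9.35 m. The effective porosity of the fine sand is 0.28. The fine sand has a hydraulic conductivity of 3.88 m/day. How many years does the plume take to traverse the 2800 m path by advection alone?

166

Hydraulic gradient i = Δh / L = 9.35 / 2800 = 0.003339.
Darcy flux q = K · i = 3.880 × 0.003339 = 0.01296 m/day.
Seepage velocity v = q / n_e = 0.01296 / 0.28 = 0.04627 m/day.
Travel time t = L / v = 2800 / 0.04627 = 60511 days = 165.7 years.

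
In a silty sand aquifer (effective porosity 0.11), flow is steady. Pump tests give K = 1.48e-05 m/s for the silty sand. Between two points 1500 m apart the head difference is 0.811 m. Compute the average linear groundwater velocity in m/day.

Convert K: 1.48e-05 m/s × 86400 = 1.279 m/day.
Hydraulic gradient i = Δh / L = 0.811 / 1500 = 0.0005407.
Darcy flux q = K · i = 1.279 × 0.0005407 = 0.0006914 m/day.
Seepage velocity v = q / n_e = 0.0006914 / 0.11 = 0.006285 m/day.

0.00629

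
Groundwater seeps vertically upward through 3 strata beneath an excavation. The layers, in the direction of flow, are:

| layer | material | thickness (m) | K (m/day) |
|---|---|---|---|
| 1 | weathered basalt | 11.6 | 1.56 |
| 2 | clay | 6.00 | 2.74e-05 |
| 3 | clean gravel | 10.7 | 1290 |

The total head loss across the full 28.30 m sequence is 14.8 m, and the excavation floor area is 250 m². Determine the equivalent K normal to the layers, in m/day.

0.000129

Flow is perpendicular to layering, so the layers act in series and the equivalent K is the thickness-weighted harmonic mean.
Total thickness L = 11.6 + 6.00 + 10.7 = 28.30 m.
Σ(b_i/K_i) = 11.6/1.56 + 6.00/2.74e-05 + 10.7/1290 = 2.190e+05 d.
K_eq = L / Σ(b_i/K_i) = 28.30 / 2.190e+05 = 0.0001292 m/day.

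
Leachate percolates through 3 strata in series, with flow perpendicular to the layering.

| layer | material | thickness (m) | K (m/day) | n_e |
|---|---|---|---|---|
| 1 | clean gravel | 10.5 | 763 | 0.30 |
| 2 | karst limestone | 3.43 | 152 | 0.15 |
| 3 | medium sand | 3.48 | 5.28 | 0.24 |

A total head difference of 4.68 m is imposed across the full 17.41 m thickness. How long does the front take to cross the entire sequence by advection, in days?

With flow normal to the layers, continuity requires the same specific discharge q through every layer.
Σ(b_i/K_i) = 10.5/763 + 3.43/152 + 3.48/5.28 = 0.6954 d.
q = Δh / Σ(b_i/K_i) = 4.68 / 0.6954 = 6.730 m/day.
In each layer the seepage velocity is v_i = q/n_i, so the layer transit time is t_i = b_i·n_i / q:
  layer 1 (clean gravel): t_1 = 10.5 × 0.30 / 6.730 = 0.4681 d
  layer 2 (karst limestone): t_2 = 3.43 × 0.15 / 6.730 = 0.07645 d
  layer 3 (medium sand): t_3 = 3.48 × 0.24 / 6.730 = 0.1241 d
Total t = Σ t_i = 0.6686 days.

0.669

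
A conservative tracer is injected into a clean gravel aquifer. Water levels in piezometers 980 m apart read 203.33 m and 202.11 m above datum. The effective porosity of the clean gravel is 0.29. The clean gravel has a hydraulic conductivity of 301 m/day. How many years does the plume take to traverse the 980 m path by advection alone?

Hydraulic gradient i = (203.33 − 202.11) / 980 = 1.22 / 980 = 0.001245.
Darcy flux q = K · i = 301.0 × 0.001245 = 0.3747 m/day.
Seepage velocity v = q / n_e = 0.3747 / 0.29 = 1.292 m/day.
Travel time t = L / v = 980 / 1.292 = 758.4 days = 2.077 years.

2.08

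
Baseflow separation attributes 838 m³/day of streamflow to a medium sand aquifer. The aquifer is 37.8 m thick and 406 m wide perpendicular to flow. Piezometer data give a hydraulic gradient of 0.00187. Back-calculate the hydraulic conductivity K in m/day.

29.2

Cross-sectional area A = 406 × 37.8 = 15347 m².
Hydraulic gradient i = 0.00187.
From Q = K·A·i, K = Q / (A·i) = 838 / (15347 × 0.001870) = 29.20 m/day.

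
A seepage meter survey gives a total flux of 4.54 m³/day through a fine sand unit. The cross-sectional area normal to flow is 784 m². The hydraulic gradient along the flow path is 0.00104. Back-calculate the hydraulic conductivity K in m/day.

Hydraulic gradient i = 0.00104.
From Q = K·A·i, K = Q / (A·i) = 4.54 / (784.0 × 0.001040) = 5.568 m/day.

5.57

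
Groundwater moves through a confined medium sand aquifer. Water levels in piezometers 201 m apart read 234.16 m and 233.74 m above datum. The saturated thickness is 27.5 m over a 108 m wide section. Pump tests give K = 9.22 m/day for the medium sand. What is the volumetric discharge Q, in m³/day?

Cross-sectional area A = 108 × 27.5 = 2970 m².
Hydraulic gradient i = (234.16 − 233.74) / 201 = 0.42 / 201 = 0.002090.
Darcy's law: Q = K · A · i = 9.220 × 2970 × 0.002090 = 57.22 m³/day.

57.2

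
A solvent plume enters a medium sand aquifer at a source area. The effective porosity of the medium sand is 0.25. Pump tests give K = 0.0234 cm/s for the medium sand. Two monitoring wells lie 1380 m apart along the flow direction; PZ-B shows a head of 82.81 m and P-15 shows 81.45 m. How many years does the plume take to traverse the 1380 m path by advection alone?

Convert K: 0.0234 cm/s × 864 = 20.22 m/day.
Hydraulic gradient i = (82.81 − 81.45) / 1380 = 1.36 / 1380 = 0.0009855.
Darcy flux q = K · i = 20.22 × 0.0009855 = 0.01992 m/day.
Seepage velocity v = q / n_e = 0.01992 / 0.25 = 0.07970 m/day.
Travel time t = L / v = 1380 / 0.07970 = 17315 days = 47.41 years.

47.4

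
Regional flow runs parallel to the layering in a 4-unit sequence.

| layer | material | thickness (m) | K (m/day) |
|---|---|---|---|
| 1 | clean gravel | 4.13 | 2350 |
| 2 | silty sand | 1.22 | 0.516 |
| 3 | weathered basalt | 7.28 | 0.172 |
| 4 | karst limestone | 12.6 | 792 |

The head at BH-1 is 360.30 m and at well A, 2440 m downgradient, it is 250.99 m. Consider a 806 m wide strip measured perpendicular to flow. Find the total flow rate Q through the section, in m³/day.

Flow is parallel to layering, so each bed carries its own Darcy discharge and the transmissivities add.
Σ(K_i·b_i) = 2350×4.13 + 0.516×1.22 + 0.172×7.28 + 792×12.6 = 19687 m²/day.
Hydraulic gradient i = (360.30 − 250.99) / 2440 = 109.31 / 2440 = 0.04480.
Q = Σ(K_i·b_i) · W · i = 19687 × 806 × 0.04480 = 7.108e+05 m³/day.

711000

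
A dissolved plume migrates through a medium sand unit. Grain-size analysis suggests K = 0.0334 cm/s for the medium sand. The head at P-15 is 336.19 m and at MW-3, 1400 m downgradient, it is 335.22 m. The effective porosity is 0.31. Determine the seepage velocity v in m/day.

Convert K: 0.0334 cm/s × 864 = 28.86 m/day.
Hydraulic gradient i = (336.19 − 335.22) / 1400 = 0.97 / 1400 = 0.0006929.
Darcy flux q = K · i = 28.86 × 0.0006929 = 0.01999 m/day.
Seepage velocity v = q / n_e = 0.01999 / 0.31 = 0.06450 m/day.

0.0645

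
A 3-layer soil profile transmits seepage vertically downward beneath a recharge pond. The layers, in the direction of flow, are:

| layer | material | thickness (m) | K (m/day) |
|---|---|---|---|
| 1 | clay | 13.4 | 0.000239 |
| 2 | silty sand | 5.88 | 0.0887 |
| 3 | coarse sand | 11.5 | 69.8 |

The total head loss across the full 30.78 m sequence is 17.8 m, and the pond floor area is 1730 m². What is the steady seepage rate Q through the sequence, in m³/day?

Flow is perpendicular to layering, so the layers act in series and the equivalent K is the thickness-weighted harmonic mean.
Total thickness L = 13.4 + 5.88 + 11.5 = 30.78 m.
Σ(b_i/K_i) = 13.4/0.000239 + 5.88/0.0887 + 11.5/69.8 = 56133 d.
K_eq = L / Σ(b_i/K_i) = 30.78 / 56133 = 0.0005483 m/day.
Q = K_eq · A · (Δh/L) = 0.0005483 × 1730 × (17.8/30.78) = 0.5486 m³/day.

0.549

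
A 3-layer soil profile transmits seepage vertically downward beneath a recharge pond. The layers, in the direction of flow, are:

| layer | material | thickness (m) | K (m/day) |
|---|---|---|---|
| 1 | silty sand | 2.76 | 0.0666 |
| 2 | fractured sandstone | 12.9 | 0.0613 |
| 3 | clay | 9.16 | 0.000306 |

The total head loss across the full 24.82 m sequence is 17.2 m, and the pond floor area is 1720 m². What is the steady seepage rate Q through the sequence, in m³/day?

0.980

Flow is perpendicular to layering, so the layers act in series and the equivalent K is the thickness-weighted harmonic mean.
Total thickness L = 2.76 + 12.9 + 9.16 = 24.82 m.
Σ(b_i/K_i) = 2.76/0.0666 + 12.9/0.0613 + 9.16/0.000306 = 30187 d.
K_eq = L / Σ(b_i/K_i) = 24.82 / 30187 = 0.0008222 m/day.
Q = K_eq · A · (Δh/L) = 0.0008222 × 1720 × (17.2/24.82) = 0.9800 m³/day.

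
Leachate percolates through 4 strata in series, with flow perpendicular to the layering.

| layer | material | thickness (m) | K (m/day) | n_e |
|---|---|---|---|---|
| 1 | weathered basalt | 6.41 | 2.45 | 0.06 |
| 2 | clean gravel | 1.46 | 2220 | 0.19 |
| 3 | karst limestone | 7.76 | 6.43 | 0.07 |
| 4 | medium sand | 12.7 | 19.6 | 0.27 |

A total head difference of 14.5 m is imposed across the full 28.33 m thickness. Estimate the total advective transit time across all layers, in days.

1.43

With flow normal to the layers, continuity requires the same specific discharge q through every layer.
Σ(b_i/K_i) = 6.41/2.45 + 1.46/2220 + 7.76/6.43 + 12.7/19.6 = 4.472 d.
q = Δh / Σ(b_i/K_i) = 14.5 / 4.472 = 3.243 m/day.
In each layer the seepage velocity is v_i = q/n_i, so the layer transit time is t_i = b_i·n_i / q:
  layer 1 (weathered basalt): t_1 = 6.41 × 0.06 / 3.243 = 0.1186 d
  layer 2 (clean gravel): t_2 = 1.46 × 0.19 / 3.243 = 0.08555 d
  layer 3 (karst limestone): t_3 = 7.76 × 0.07 / 3.243 = 0.1675 d
  layer 4 (medium sand): t_4 = 12.7 × 0.27 / 3.243 = 1.058 d
Total t = Σ t_i = 1.429 days.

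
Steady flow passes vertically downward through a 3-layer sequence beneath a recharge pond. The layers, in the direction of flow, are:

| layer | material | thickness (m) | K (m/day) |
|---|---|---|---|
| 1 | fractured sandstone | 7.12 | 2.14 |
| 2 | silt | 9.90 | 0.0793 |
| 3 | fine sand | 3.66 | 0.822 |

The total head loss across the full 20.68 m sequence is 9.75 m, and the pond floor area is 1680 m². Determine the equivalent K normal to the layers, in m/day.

0.156

Flow is perpendicular to layering, so the layers act in series and the equivalent K is the thickness-weighted harmonic mean.
Total thickness L = 7.12 + 9.90 + 3.66 = 20.68 m.
Σ(b_i/K_i) = 7.12/2.14 + 9.90/0.0793 + 3.66/0.822 = 132.6 d.
K_eq = L / Σ(b_i/K_i) = 20.68 / 132.6 = 0.1559 m/day.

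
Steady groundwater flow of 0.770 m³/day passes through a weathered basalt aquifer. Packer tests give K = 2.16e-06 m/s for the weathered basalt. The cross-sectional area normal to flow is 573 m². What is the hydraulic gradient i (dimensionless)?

Convert K: 2.16e-06 m/s × 86400 = 0.1866 m/day.
From Q = K·A·i, i = Q / (K·A) = 0.770 / (0.1866 × 573.0) = 0.007201.

0.00720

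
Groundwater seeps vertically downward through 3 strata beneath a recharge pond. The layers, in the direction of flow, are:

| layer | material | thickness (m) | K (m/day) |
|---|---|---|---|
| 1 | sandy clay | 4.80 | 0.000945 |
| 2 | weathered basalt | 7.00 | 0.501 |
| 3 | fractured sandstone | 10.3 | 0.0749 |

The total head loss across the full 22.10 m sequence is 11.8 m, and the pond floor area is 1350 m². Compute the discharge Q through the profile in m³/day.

3.05

Flow is perpendicular to layering, so the layers act in series and the equivalent K is the thickness-weighted harmonic mean.
Total thickness L = 4.80 + 7.00 + 10.3 = 22.10 m.
Σ(b_i/K_i) = 4.80/0.000945 + 7.00/0.501 + 10.3/0.0749 = 5231 d.
K_eq = L / Σ(b_i/K_i) = 22.10 / 5231 = 0.004225 m/day.
Q = K_eq · A · (Δh/L) = 0.004225 × 1350 × (11.8/22.10) = 3.045 m³/day.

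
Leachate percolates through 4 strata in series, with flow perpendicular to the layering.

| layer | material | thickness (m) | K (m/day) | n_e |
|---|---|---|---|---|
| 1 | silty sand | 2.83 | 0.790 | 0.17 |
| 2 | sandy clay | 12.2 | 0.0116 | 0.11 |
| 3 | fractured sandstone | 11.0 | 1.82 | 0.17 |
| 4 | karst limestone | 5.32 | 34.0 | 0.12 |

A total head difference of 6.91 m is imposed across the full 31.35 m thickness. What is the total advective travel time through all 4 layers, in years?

With flow normal to the layers, continuity requires the same specific discharge q through every layer.
Σ(b_i/K_i) = 2.83/0.790 + 12.2/0.0116 + 11.0/1.82 + 5.32/34.0 = 1062 d.
q = Δh / Σ(b_i/K_i) = 6.91 / 1062 = 0.006510 m/day.
In each layer the seepage velocity is v_i = q/n_i, so the layer transit time is t_i = b_i·n_i / q:
  layer 1 (silty sand): t_1 = 2.83 × 0.17 / 0.006510 = 73.91 d
  layer 2 (sandy clay): t_2 = 12.2 × 0.11 / 0.006510 = 206.2 d
  layer 3 (fractured sandstone): t_3 = 11.0 × 0.17 / 0.006510 = 287.3 d
  layer 4 (karst limestone): t_4 = 5.32 × 0.12 / 0.006510 = 98.07 d
Total t = Σ t_i = 665.4 days = 1.822 years.

1.82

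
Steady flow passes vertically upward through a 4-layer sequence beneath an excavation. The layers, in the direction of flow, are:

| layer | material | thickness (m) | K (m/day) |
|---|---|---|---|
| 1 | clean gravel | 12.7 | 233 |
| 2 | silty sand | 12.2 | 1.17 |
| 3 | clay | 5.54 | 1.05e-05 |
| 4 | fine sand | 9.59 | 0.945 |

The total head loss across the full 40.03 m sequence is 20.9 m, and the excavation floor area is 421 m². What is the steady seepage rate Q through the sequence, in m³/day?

0.0167

Flow is perpendicular to layering, so the layers act in series and the equivalent K is the thickness-weighted harmonic mean.
Total thickness L = 12.7 + 12.2 + 5.54 + 9.59 = 40.03 m.
Σ(b_i/K_i) = 12.7/233 + 12.2/1.17 + 5.54/1.05e-05 + 9.59/0.945 = 5.276e+05 d.
K_eq = L / Σ(b_i/K_i) = 40.03 / 5.276e+05 = 7.587e-05 m/day.
Q = K_eq · A · (Δh/L) = 7.587e-05 × 421 × (20.9/40.03) = 0.01668 m³/day.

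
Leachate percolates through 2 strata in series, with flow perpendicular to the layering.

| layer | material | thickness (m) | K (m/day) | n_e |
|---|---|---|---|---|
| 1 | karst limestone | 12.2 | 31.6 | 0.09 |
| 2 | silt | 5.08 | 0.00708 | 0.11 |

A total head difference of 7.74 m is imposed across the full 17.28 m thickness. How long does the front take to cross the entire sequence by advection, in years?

With flow normal to the layers, continuity requires the same specific discharge q through every layer.
Σ(b_i/K_i) = 12.2/31.6 + 5.08/0.00708 = 717.9 d.
q = Δh / Σ(b_i/K_i) = 7.74 / 717.9 = 0.01078 m/day.
In each layer the seepage velocity is v_i = q/n_i, so the layer transit time is t_i = b_i·n_i / q:
  layer 1 (karst limestone): t_1 = 12.2 × 0.09 / 0.01078 = 101.8 d
  layer 2 (silt): t_2 = 5.08 × 0.11 / 0.01078 = 51.83 d
Total t = Σ t_i = 153.7 days = 0.4207 years.

0.421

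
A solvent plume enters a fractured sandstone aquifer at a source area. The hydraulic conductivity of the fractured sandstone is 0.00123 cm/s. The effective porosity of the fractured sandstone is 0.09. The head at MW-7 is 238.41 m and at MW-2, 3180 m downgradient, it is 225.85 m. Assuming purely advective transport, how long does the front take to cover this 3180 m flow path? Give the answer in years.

187

Convert K: 0.00123 cm/s × 864 = 1.063 m/day.
Hydraulic gradient i = (238.41 − 225.85) / 3180 = 12.56 / 3180 = 0.003950.
Darcy flux q = K · i = 1.063 × 0.003950 = 0.004197 m/day.
Seepage velocity v = q / n_e = 0.004197 / 0.09 = 0.04664 m/day.
Travel time t = L / v = 3180 / 0.04664 = 68185 days = 186.7 years.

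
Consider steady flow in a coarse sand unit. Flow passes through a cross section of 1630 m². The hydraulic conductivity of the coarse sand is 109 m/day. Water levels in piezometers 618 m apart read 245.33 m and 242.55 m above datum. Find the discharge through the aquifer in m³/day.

Hydraulic gradient i = (245.33 − 242.55) / 618 = 2.78 / 618 = 0.004498.
Darcy's law: Q = K · A · i = 109.0 × 1630 × 0.004498 = 799.2 m³/day.

799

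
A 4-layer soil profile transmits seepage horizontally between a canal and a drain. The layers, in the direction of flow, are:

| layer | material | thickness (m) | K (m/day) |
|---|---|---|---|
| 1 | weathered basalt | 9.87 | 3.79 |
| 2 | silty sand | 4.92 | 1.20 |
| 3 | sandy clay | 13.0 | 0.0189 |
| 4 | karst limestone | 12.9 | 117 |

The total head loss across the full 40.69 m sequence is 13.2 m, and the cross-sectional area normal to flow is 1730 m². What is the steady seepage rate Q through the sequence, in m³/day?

Flow is perpendicular to layering, so the layers act in series and the equivalent K is the thickness-weighted harmonic mean.
Total thickness L = 9.87 + 4.92 + 13.0 + 12.9 = 40.69 m.
Σ(b_i/K_i) = 9.87/3.79 + 4.92/1.20 + 13.0/0.0189 + 12.9/117 = 694.6 d.
K_eq = L / Σ(b_i/K_i) = 40.69 / 694.6 = 0.05858 m/day.
Q = K_eq · A · (Δh/L) = 0.05858 × 1730 × (13.2/40.69) = 32.87 m³/day.

32.9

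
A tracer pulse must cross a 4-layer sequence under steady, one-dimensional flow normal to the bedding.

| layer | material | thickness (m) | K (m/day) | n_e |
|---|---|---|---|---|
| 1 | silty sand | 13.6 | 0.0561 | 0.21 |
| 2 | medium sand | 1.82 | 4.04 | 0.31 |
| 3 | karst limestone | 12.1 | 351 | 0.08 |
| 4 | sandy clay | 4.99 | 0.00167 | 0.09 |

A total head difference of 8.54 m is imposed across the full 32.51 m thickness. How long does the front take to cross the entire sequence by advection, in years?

5.01

With flow normal to the layers, continuity requires the same specific discharge q through every layer.
Σ(b_i/K_i) = 13.6/0.0561 + 1.82/4.04 + 12.1/351 + 4.99/0.00167 = 3231 d.
q = Δh / Σ(b_i/K_i) = 8.54 / 3231 = 0.002643 m/day.
In each layer the seepage velocity is v_i = q/n_i, so the layer transit time is t_i = b_i·n_i / q:
  layer 1 (silty sand): t_1 = 13.6 × 0.21 / 0.002643 = 1081 d
  layer 2 (medium sand): t_2 = 1.82 × 0.31 / 0.002643 = 213.5 d
  layer 3 (karst limestone): t_3 = 12.1 × 0.08 / 0.002643 = 366.2 d
  layer 4 (sandy clay): t_4 = 4.99 × 0.09 / 0.002643 = 169.9 d
Total t = Σ t_i = 1830 days = 5.011 years.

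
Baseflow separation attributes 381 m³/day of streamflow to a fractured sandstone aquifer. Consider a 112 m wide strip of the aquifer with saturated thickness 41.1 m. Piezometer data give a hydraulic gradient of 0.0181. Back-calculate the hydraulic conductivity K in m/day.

Cross-sectional area A = 112 × 41.1 = 4603 m².
Hydraulic gradient i = 0.0181.
From Q = K·A·i, K = Q / (A·i) = 381 / (4603 × 0.01810) = 4.573 m/day.

4.57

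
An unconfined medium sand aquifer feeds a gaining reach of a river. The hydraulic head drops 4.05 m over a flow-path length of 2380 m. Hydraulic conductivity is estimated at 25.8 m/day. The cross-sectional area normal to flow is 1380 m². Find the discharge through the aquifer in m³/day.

60.6

Hydraulic gradient i = Δh / L = 4.05 / 2380 = 0.001702.
Darcy's law: Q = K · A · i = 25.80 × 1380 × 0.001702 = 60.59 m³/day.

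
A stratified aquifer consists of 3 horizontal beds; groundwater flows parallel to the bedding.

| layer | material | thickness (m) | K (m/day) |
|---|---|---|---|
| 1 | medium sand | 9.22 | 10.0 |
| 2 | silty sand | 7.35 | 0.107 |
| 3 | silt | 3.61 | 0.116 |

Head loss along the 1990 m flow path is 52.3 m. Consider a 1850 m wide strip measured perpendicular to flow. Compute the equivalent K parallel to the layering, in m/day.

Flow is parallel to layering, so each bed carries its own Darcy discharge and the transmissivities add.
Σ(K_i·b_i) = 10.0×9.22 + 0.107×7.35 + 0.116×3.61 = 93.41 m²/day.
Total thickness b = 20.18 m, so K_eq = Σ(K_i·b_i)/b = 4.629 m/day.

4.63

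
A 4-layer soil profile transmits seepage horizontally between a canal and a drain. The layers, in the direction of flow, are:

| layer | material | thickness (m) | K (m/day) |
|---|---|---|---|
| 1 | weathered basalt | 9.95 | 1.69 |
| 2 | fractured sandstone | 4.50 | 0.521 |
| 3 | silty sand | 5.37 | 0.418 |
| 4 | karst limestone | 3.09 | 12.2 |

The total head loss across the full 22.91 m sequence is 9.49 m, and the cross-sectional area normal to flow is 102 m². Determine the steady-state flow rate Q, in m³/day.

Flow is perpendicular to layering, so the layers act in series and the equivalent K is the thickness-weighted harmonic mean.
Total thickness L = 9.95 + 4.50 + 5.37 + 3.09 = 22.91 m.
Σ(b_i/K_i) = 9.95/1.69 + 4.50/0.521 + 5.37/0.418 + 3.09/12.2 = 27.62 d.
K_eq = L / Σ(b_i/K_i) = 22.91 / 27.62 = 0.8293 m/day.
Q = K_eq · A · (Δh/L) = 0.8293 × 102 × (9.49/22.91) = 35.04 m³/day.

35.0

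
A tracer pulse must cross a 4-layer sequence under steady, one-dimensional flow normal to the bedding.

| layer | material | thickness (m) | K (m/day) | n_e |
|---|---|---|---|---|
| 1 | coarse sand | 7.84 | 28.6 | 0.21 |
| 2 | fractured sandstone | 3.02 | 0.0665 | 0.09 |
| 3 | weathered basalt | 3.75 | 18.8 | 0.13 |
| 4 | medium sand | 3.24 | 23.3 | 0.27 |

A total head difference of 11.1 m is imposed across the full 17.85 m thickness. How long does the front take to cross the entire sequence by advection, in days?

13.6

With flow normal to the layers, continuity requires the same specific discharge q through every layer.
Σ(b_i/K_i) = 7.84/28.6 + 3.02/0.0665 + 3.75/18.8 + 3.24/23.3 = 46.03 d.
q = Δh / Σ(b_i/K_i) = 11.1 / 46.03 = 0.2412 m/day.
In each layer the seepage velocity is v_i = q/n_i, so the layer transit time is t_i = b_i·n_i / q:
  layer 1 (coarse sand): t_1 = 7.84 × 0.21 / 0.2412 = 6.827 d
  layer 2 (fractured sandstone): t_2 = 3.02 × 0.09 / 0.2412 = 1.127 d
  layer 3 (weathered basalt): t_3 = 3.75 × 0.13 / 0.2412 = 2.021 d
  layer 4 (medium sand): t_4 = 3.24 × 0.27 / 0.2412 = 3.627 d
Total t = Σ t_i = 13.60 days.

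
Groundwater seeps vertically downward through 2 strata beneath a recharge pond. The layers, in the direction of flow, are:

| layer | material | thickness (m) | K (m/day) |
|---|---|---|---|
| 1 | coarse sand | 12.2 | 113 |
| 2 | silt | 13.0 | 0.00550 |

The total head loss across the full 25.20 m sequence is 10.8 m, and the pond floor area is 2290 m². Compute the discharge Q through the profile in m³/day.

10.5

Flow is perpendicular to layering, so the layers act in series and the equivalent K is the thickness-weighted harmonic mean.
Total thickness L = 12.2 + 13.0 = 25.20 m.
Σ(b_i/K_i) = 12.2/113 + 13.0/0.00550 = 2364 d.
K_eq = L / Σ(b_i/K_i) = 25.20 / 2364 = 0.01066 m/day.
Q = K_eq · A · (Δh/L) = 0.01066 × 2290 × (10.8/25.20) = 10.46 m³/day.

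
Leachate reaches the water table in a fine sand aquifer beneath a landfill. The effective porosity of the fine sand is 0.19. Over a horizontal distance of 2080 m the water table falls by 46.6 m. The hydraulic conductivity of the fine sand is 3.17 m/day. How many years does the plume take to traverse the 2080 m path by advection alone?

Hydraulic gradient i = Δh / L = 46.6 / 2080 = 0.02240.
Darcy flux q = K · i = 3.170 × 0.02240 = 0.07102 m/day.
Seepage velocity v = q / n_e = 0.07102 / 0.19 = 0.3738 m/day.
Travel time t = L / v = 2080 / 0.3738 = 5565 days = 15.24 years.

15.2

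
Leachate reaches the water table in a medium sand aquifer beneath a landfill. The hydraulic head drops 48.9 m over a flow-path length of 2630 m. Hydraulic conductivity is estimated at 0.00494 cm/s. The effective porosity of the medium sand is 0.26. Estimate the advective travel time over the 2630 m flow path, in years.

Convert K: 0.00494 cm/s × 864 = 4.268 m/day.
Hydraulic gradient i = Δh / L = 48.9 / 2630 = 0.01859.
Darcy flux q = K · i = 4.268 × 0.01859 = 0.07936 m/day.
Seepage velocity v = q / n_e = 0.07936 / 0.26 = 0.3052 m/day.
Travel time t = L / v = 2630 / 0.3052 = 8617 days = 23.59 years.

23.6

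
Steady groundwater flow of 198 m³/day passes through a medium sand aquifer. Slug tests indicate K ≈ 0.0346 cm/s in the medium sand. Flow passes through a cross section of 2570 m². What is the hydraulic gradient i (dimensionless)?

Convert K: 0.0346 cm/s × 864 = 29.89 m/day.
From Q = K·A·i, i = Q / (K·A) = 198 / (29.89 × 2570) = 0.002577.

0.00258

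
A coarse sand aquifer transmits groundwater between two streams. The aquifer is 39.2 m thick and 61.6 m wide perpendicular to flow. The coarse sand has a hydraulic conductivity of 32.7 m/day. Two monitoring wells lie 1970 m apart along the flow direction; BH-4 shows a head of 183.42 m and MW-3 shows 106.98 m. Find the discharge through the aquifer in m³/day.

3060

Cross-sectional area A = 61.6 × 39.2 = 2415 m².
Hydraulic gradient i = (183.42 − 106.98) / 1970 = 76.44 / 1970 = 0.03880.
Darcy's law: Q = K · A · i = 32.70 × 2415 × 0.03880 = 3064 m³/day.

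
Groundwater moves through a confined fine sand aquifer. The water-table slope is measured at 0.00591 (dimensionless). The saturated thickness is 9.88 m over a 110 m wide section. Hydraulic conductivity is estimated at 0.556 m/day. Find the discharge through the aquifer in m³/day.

3.57

Cross-sectional area A = 110 × 9.88 = 1087 m².
Hydraulic gradient i = 0.00591.
Darcy's law: Q = K · A · i = 0.5560 × 1087 × 0.005910 = 3.571 m³/day.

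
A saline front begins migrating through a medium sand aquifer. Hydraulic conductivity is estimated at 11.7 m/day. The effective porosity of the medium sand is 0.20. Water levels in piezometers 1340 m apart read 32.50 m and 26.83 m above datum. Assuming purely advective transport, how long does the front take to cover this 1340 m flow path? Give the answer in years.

14.8

Hydraulic gradient i = (32.50 − 26.83) / 1340 = 5.67 / 1340 = 0.004231.
Darcy flux q = K · i = 11.70 × 0.004231 = 0.04951 m/day.
Seepage velocity v = q / n_e = 0.04951 / 0.20 = 0.2475 m/day.
Travel time t = L / v = 1340 / 0.2475 = 5413 days = 14.82 years.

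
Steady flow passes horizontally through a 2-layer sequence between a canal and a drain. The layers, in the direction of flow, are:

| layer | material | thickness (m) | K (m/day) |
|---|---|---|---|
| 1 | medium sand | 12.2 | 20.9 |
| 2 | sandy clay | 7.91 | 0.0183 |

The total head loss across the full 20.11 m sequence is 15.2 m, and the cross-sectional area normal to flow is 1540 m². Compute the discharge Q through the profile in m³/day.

54.1

Flow is perpendicular to layering, so the layers act in series and the equivalent K is the thickness-weighted harmonic mean.
Total thickness L = 12.2 + 7.91 = 20.11 m.
Σ(b_i/K_i) = 12.2/20.9 + 7.91/0.0183 = 432.8 d.
K_eq = L / Σ(b_i/K_i) = 20.11 / 432.8 = 0.04646 m/day.
Q = K_eq · A · (Δh/L) = 0.04646 × 1540 × (15.2/20.11) = 54.08 m³/day.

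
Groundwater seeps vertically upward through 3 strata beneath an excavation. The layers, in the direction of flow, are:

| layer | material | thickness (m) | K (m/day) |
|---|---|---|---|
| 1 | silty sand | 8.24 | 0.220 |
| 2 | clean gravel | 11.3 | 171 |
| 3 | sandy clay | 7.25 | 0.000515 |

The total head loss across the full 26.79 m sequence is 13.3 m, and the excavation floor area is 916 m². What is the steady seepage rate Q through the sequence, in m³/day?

0.863

Flow is perpendicular to layering, so the layers act in series and the equivalent K is the thickness-weighted harmonic mean.
Total thickness L = 8.24 + 11.3 + 7.25 = 26.79 m.
Σ(b_i/K_i) = 8.24/0.220 + 11.3/171 + 7.25/0.000515 = 14115 d.
K_eq = L / Σ(b_i/K_i) = 26.79 / 14115 = 0.001898 m/day.
Q = K_eq · A · (Δh/L) = 0.001898 × 916 × (13.3/26.79) = 0.8631 m³/day.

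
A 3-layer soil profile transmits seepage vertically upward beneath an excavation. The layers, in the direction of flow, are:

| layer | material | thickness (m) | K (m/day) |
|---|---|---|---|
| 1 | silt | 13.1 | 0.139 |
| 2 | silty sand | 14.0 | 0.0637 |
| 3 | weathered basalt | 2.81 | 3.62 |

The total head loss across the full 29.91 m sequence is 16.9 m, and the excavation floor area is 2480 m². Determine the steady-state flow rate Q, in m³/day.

133

Flow is perpendicular to layering, so the layers act in series and the equivalent K is the thickness-weighted harmonic mean.
Total thickness L = 13.1 + 14.0 + 2.81 = 29.91 m.
Σ(b_i/K_i) = 13.1/0.139 + 14.0/0.0637 + 2.81/3.62 = 314.8 d.
K_eq = L / Σ(b_i/K_i) = 29.91 / 314.8 = 0.09501 m/day.
Q = K_eq · A · (Δh/L) = 0.09501 × 2480 × (16.9/29.91) = 133.1 m³/day.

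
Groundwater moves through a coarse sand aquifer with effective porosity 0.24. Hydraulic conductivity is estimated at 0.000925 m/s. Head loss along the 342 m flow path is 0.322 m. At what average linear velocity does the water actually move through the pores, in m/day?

Convert K: 0.000925 m/s × 86400 = 79.92 m/day.
Hydraulic gradient i = Δh / L = 0.322 / 342 = 0.0009415.
Darcy flux q = K · i = 79.92 × 0.0009415 = 0.07525 m/day.
Seepage velocity v = q / n_e = 0.07525 / 0.24 = 0.3135 m/day.

0.314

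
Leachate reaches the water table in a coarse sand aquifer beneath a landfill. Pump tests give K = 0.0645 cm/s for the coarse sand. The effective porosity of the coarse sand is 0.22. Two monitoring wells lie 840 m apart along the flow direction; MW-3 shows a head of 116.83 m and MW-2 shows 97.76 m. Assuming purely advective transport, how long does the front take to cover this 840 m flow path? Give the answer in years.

Convert K: 0.0645 cm/s × 864 = 55.73 m/day.
Hydraulic gradient i = (116.83 − 97.76) / 840 = 19.07 / 840 = 0.02270.
Darcy flux q = K · i = 55.73 × 0.02270 = 1.265 m/day.
Seepage velocity v = q / n_e = 1.265 / 0.22 = 5.751 m/day.
Travel time t = L / v = 840 / 5.751 = 146.1 days = 0.3999 years.

0.400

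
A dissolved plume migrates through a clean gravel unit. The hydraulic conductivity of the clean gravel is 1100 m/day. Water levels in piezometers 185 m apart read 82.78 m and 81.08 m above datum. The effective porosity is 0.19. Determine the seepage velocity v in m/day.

Hydraulic gradient i = (82.78 − 81.08) / 185 = 1.7 / 185 = 0.009189.
Darcy flux q = K · i = 1100 × 0.009189 = 10.11 m/day.
Seepage velocity v = q / n_e = 10.11 / 0.19 = 53.20 m/day.

53.2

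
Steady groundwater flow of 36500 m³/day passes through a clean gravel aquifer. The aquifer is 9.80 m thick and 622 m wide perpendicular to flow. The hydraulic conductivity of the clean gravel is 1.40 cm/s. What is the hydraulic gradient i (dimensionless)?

0.00495

Convert K: 1.40 cm/s × 864 = 1210 m/day.
Cross-sectional area A = 622 × 9.80 = 6096 m².
From Q = K·A·i, i = Q / (K·A) = 36500 / (1210 × 6096) = 0.004950.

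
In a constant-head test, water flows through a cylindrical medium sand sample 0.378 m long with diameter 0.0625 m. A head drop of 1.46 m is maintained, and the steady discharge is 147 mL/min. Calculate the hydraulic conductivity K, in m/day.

Cross-sectional area A = π·(d/2)² = π × (0.0625/2)² = 0.003068 m².
Convert discharge: 147 mL/min = 2.450e-06 m³/s.
Darcy's law rearranged: K = Q·L / (A·Δh) = 2.450e-06 × 0.378 / (0.003068 × 1.46) = 0.0002068 m/s = 17.86 m/day.

17.9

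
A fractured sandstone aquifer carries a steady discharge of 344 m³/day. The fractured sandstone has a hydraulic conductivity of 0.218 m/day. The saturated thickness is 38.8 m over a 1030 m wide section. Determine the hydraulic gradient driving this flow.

Cross-sectional area A = 1030 × 38.8 = 39964 m².
From Q = K·A·i, i = Q / (K·A) = 344 / (0.2180 × 39964) = 0.03949.

0.0395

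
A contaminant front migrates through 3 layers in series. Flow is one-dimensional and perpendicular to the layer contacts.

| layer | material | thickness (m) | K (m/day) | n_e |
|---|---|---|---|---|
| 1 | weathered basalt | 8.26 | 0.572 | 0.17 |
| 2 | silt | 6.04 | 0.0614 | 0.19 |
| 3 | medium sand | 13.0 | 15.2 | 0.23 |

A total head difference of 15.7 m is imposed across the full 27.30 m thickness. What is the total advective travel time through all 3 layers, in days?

With flow normal to the layers, continuity requires the same specific discharge q through every layer.
Σ(b_i/K_i) = 8.26/0.572 + 6.04/0.0614 + 13.0/15.2 = 113.7 d.
q = Δh / Σ(b_i/K_i) = 15.7 / 113.7 = 0.1381 m/day.
In each layer the seepage velocity is v_i = q/n_i, so the layer transit time is t_i = b_i·n_i / q:
  layer 1 (weathered basalt): t_1 = 8.26 × 0.17 / 0.1381 = 10.17 d
  layer 2 (silt): t_2 = 6.04 × 0.19 / 0.1381 = 8.309 d
  layer 3 (medium sand): t_3 = 13.0 × 0.23 / 0.1381 = 21.65 d
Total t = Σ t_i = 40.12 days.

40.1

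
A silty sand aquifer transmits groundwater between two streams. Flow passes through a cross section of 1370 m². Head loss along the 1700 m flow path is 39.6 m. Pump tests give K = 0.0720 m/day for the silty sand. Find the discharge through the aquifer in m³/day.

2.30

Hydraulic gradient i = Δh / L = 39.6 / 1700 = 0.02329.
Darcy's law: Q = K · A · i = 0.07200 × 1370 × 0.02329 = 2.298 m³/day.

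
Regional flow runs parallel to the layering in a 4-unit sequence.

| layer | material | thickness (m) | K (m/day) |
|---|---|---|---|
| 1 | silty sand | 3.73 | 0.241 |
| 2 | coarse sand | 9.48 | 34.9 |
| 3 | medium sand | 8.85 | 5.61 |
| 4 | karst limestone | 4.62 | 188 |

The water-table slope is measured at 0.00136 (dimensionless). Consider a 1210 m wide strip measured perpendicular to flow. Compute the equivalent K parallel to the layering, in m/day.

46.9

Flow is parallel to layering, so each bed carries its own Darcy discharge and the transmissivities add.
Σ(K_i·b_i) = 0.241×3.73 + 34.9×9.48 + 5.61×8.85 + 188×4.62 = 1250 m²/day.
Total thickness b = 26.68 m, so K_eq = Σ(K_i·b_i)/b = 46.85 m/day.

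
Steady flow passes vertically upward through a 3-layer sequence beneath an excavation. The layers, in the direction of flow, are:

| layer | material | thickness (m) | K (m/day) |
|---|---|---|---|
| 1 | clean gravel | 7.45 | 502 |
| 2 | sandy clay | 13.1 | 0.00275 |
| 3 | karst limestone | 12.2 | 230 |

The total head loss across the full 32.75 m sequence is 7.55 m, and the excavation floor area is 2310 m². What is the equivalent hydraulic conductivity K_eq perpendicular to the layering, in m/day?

0.00687

Flow is perpendicular to layering, so the layers act in series and the equivalent K is the thickness-weighted harmonic mean.
Total thickness L = 7.45 + 13.1 + 12.2 = 32.75 m.
Σ(b_i/K_i) = 7.45/502 + 13.1/0.00275 + 12.2/230 = 4764 d.
K_eq = L / Σ(b_i/K_i) = 32.75 / 4764 = 0.006875 m/day.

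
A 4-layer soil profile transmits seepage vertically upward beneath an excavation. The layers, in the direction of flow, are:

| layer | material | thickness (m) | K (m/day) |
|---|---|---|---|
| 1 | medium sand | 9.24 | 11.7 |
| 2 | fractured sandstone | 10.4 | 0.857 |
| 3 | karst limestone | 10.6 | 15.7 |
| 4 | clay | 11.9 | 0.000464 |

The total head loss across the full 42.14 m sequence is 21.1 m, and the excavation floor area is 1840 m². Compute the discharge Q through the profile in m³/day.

1.51

Flow is perpendicular to layering, so the layers act in series and the equivalent K is the thickness-weighted harmonic mean.
Total thickness L = 9.24 + 10.4 + 10.6 + 11.9 = 42.14 m.
Σ(b_i/K_i) = 9.24/11.7 + 10.4/0.857 + 10.6/15.7 + 11.9/0.000464 = 25660 d.
K_eq = L / Σ(b_i/K_i) = 42.14 / 25660 = 0.001642 m/day.
Q = K_eq · A · (Δh/L) = 0.001642 × 1840 × (21.1/42.14) = 1.513 m³/day.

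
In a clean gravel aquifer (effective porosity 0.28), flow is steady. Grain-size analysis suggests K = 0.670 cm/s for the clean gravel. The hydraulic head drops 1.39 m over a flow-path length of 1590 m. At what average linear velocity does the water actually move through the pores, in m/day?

Convert K: 0.670 cm/s × 864 = 578.9 m/day.
Hydraulic gradient i = Δh / L = 1.39 / 1590 = 0.0008742.
Darcy flux q = K · i = 578.9 × 0.0008742 = 0.5061 m/day.
Seepage velocity v = q / n_e = 0.5061 / 0.28 = 1.807 m/day.

1.81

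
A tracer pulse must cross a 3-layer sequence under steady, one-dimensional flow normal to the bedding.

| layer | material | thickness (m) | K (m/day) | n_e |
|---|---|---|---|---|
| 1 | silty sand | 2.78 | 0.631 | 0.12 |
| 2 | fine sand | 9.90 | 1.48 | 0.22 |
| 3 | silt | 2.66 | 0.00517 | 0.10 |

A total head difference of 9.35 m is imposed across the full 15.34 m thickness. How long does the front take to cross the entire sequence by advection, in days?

156

With flow normal to the layers, continuity requires the same specific discharge q through every layer.
Σ(b_i/K_i) = 2.78/0.631 + 9.90/1.48 + 2.66/0.00517 = 525.6 d.
q = Δh / Σ(b_i/K_i) = 9.35 / 525.6 = 0.01779 m/day.
In each layer the seepage velocity is v_i = q/n_i, so the layer transit time is t_i = b_i·n_i / q:
  layer 1 (silty sand): t_1 = 2.78 × 0.12 / 0.01779 = 18.75 d
  layer 2 (fine sand): t_2 = 9.90 × 0.22 / 0.01779 = 122.4 d
  layer 3 (silt): t_3 = 2.66 × 0.10 / 0.01779 = 14.95 d
Total t = Σ t_i = 156.1 days.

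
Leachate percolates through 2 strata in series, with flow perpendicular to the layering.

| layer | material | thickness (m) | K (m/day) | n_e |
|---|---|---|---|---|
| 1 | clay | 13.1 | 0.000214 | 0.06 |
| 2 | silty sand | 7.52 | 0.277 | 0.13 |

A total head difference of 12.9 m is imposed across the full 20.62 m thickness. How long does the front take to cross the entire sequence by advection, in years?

With flow normal to the layers, continuity requires the same specific discharge q through every layer.
Σ(b_i/K_i) = 13.1/0.000214 + 7.52/0.277 = 61242 d.
q = Δh / Σ(b_i/K_i) = 12.9 / 61242 = 0.0002106 m/day.
In each layer the seepage velocity is v_i = q/n_i, so the layer transit time is t_i = b_i·n_i / q:
  layer 1 (clay): t_1 = 13.1 × 0.06 / 0.0002106 = 3731 d
  layer 2 (silty sand): t_2 = 7.52 × 0.13 / 0.0002106 = 4641 d
Total t = Σ t_i = 8373 days = 22.92 years.

22.9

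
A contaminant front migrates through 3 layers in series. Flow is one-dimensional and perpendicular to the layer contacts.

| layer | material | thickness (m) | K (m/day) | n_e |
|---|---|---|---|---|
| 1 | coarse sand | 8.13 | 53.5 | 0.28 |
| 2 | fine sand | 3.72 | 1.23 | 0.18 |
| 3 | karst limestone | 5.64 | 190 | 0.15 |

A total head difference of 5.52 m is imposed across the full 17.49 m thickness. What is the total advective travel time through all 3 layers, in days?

With flow normal to the layers, continuity requires the same specific discharge q through every layer.
Σ(b_i/K_i) = 8.13/53.5 + 3.72/1.23 + 5.64/190 = 3.206 d.
q = Δh / Σ(b_i/K_i) = 5.52 / 3.206 = 1.722 m/day.
In each layer the seepage velocity is v_i = q/n_i, so the layer transit time is t_i = b_i·n_i / q:
  layer 1 (coarse sand): t_1 = 8.13 × 0.28 / 1.722 = 1.322 d
  layer 2 (fine sand): t_2 = 3.72 × 0.18 / 1.722 = 0.3889 d
  layer 3 (karst limestone): t_3 = 5.64 × 0.15 / 1.722 = 0.4914 d
Total t = Σ t_i = 2.202 days.

2.20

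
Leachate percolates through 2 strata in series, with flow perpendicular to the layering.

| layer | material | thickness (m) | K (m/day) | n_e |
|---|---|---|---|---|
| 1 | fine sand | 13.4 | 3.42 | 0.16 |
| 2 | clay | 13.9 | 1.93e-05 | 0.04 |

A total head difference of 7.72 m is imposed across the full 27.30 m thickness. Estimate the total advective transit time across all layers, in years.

690

With flow normal to the layers, continuity requires the same specific discharge q through every layer.
Σ(b_i/K_i) = 13.4/3.42 + 13.9/1.93e-05 = 7.202e+05 d.
q = Δh / Σ(b_i/K_i) = 7.72 / 7.202e+05 = 1.072e-05 m/day.
In each layer the seepage velocity is v_i = q/n_i, so the layer transit time is t_i = b_i·n_i / q:
  layer 1 (fine sand): t_1 = 13.4 × 0.16 / 1.072e-05 = 2.000e+05 d
  layer 2 (clay): t_2 = 13.9 × 0.04 / 1.072e-05 = 51870 d
Total t = Σ t_i = 2.519e+05 days = 689.6 years.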